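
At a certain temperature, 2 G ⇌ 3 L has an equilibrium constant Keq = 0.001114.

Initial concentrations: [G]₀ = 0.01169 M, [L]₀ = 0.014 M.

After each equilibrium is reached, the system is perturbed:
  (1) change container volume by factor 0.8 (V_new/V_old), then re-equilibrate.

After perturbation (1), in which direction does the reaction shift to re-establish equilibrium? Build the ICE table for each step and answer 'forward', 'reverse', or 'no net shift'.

Direction: reverse

Q₀ = 0.02008 vs Keq = 0.001114 ⇒ Q>K, reverse
Step 1:
                    G           L
  Initial     0.01169       0.014
  Change     0.004847   -0.007271
  Equil       0.01654    0.006729
  solve Keq expr → x = -0.002424; check Q = 0.001114
Then change container volume by factor 0.8 (V_new/V_old).
Step 2:
                    G           L
  Initial     0.02067    0.008411
  Change   3.4431e-04 -5.1646e-04
  Equil       0.02102    0.007895
  solve Keq expr → x = -1.7215e-04; check Q = 0.001114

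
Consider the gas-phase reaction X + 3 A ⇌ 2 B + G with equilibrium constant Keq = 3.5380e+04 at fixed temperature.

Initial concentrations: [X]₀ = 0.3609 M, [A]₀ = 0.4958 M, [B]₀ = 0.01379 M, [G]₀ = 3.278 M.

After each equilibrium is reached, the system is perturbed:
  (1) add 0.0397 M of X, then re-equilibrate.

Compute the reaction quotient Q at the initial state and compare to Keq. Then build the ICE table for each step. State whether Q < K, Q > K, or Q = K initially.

Q₀ = 0.01417 vs Keq = 3.5380e+04 ⇒ Q<K, forward
Step 1:
                  X         A         B         G
  Initial    0.3609    0.4958   0.01379     3.278
  Change    -0.1532   -0.4595    0.3063    0.1532
  Equil      0.2077    0.0363    0.3201     3.431
  solve Keq expr → x = 0.1532; check Q = 3.5380e+04
Then add 0.0397 M of X.
Step 2:
                  X         A         B         G
  Initial    0.2474    0.0363    0.3201     3.431
  Change  -6.4399e-04 -0.001932  0.001288 6.4399e-04
  Equil      0.2468   0.03437    0.3214     3.432
  solve Keq expr → x = 6.4399e-04; check Q = 3.5380e+04

Q₀ = 0.01417; Q < K (proceeds forward)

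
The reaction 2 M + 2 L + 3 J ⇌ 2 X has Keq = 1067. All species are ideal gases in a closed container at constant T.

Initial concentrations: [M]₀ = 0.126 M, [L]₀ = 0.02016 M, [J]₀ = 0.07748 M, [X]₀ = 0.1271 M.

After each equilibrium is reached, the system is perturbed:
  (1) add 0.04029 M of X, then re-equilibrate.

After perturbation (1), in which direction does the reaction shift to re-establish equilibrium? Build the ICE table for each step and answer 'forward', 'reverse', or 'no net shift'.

Q₀ = 5.3827e+06 vs Keq = 1067 ⇒ Q>K, reverse
Step 1:
                    M           L           J           X
  Initial       0.126     0.02016     0.07748      0.1271
  Change      0.07515     0.07515      0.1127    -0.07515
  Equil        0.2012     0.09531      0.1902     0.05195
  solve Keq expr → x = -0.03758; check Q = 1067
Then add 0.04029 M of X.
Step 2:
                    M           L           J           X
  Initial      0.2012     0.09531      0.1902     0.09224
  Change      0.01529     0.01529     0.02294    -0.01529
  Equil        0.2164      0.1106      0.2131     0.07695
  solve Keq expr → x = -0.007646; check Q = 1067

Direction: reverse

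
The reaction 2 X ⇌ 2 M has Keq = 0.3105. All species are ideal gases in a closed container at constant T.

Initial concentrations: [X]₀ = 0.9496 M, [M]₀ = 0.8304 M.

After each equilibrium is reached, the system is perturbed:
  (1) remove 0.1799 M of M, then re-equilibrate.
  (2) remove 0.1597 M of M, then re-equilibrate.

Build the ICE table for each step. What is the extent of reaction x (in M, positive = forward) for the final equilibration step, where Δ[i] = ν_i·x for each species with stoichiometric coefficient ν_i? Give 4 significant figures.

x = 0.05128 M

Q₀ = 0.7647 vs Keq = 0.3105 ⇒ Q>K, reverse
Step 1:
                    X           M
  I            0.9496      0.8304
  C            0.1935     -0.1935
  E             1.143      0.6369
  solve Keq expr → x = -0.09673; check Q = 0.3105
Then remove 0.1799 M of M.
Step 2:
                    X           M
  I             1.143       0.457
  C           -0.1155      0.1155
  E             1.028      0.5726
  solve Keq expr → x = 0.05776; check Q = 0.3105
Then remove 0.1597 M of M.
Step 3:
                    X           M
  I             1.028      0.4129
  C           -0.1026      0.1026
  E             0.925      0.5154
  solve Keq expr → x = 0.05128; check Q = 0.3105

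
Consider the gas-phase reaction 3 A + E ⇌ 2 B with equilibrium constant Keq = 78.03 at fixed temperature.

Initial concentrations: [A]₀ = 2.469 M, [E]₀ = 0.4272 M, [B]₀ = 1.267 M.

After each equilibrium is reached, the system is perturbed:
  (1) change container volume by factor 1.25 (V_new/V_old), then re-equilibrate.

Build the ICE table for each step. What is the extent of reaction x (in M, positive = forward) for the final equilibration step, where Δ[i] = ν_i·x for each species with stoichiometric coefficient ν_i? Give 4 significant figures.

Q₀ = 0.2497 vs Keq = 78.03 ⇒ Q<K, forward
Step 1:
                    A           E           B
  I             2.469      0.4272       1.267
  C            -1.201     -0.4003      0.8007
  E             1.268     0.02687       2.068
  solve Keq expr → x = 0.4003; check Q = 78.03
Then change container volume by factor 1.25 (V_new/V_old).
Step 2:
                    A           E           B
  I             1.014      0.0215       1.654
  C           0.02672    0.008907    -0.01781
  E             1.041     0.03041       1.636
  solve Keq expr → x = -0.008907; check Q = 78.03

x = -0.008907 M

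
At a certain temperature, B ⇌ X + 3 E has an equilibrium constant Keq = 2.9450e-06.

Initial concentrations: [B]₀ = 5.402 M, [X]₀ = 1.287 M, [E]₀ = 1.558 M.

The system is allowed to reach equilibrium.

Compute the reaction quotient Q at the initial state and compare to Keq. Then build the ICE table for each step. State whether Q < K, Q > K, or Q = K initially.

Q₀ = 0.901 vs Keq = 2.9450e-06 ⇒ Q>K, reverse
Step 1:
                   B          X          E
  I            5.402      1.287      1.558
  C           0.5099    -0.5099      -1.53
  E            5.912     0.7771    0.02819
  solve Keq expr → x = -0.5099; check Q = 2.9450e-06

Q₀ = 0.901; Q > K (proceeds reverse)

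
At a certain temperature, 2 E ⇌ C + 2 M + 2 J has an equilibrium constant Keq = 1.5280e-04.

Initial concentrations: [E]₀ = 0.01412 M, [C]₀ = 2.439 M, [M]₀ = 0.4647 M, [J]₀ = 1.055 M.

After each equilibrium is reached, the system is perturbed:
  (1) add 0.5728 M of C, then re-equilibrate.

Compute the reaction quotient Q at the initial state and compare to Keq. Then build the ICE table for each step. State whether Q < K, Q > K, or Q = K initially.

Q₀ = 2940; Q > K (proceeds reverse)

Q₀ = 2940 vs Keq = 1.5280e-04 ⇒ Q>K, reverse
Step 1:
                  E         C         M         J
  Initial   0.01412     2.439    0.4647     1.055
  Change     0.4581   -0.2291   -0.4581   -0.4581
  Equil      0.4722      2.21  0.006579    0.5969
  solve Keq expr → x = -0.2291; check Q = 1.5280e-04
Then add 0.5728 M of C.
Step 2:
                  E         C         M         J
  Initial    0.4722     2.783  0.006579    0.5969
  Change  7.0011e-04 -3.5005e-04 -7.0011e-04 -7.0011e-04
  Equil      0.4729     2.782  0.005879    0.5962
  solve Keq expr → x = -3.5005e-04; check Q = 1.5280e-04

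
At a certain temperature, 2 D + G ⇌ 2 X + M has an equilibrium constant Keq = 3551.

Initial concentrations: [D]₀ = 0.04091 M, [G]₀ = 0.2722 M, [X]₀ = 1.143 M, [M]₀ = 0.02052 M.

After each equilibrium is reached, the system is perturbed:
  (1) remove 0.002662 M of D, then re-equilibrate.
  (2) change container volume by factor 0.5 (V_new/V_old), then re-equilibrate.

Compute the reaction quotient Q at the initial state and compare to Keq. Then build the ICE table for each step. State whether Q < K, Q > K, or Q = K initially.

Q₀ = 58.85 vs Keq = 3551 ⇒ Q<K, forward
Step 1:
                    D           G           X           M
  Initial     0.04091      0.2722       1.143     0.02052
  Change     -0.03338    -0.01669     0.03338     0.01669
  Equil      0.007533      0.2555       1.176     0.03721
  solve Keq expr → x = 0.01669; check Q = 3551
Then remove 0.002662 M of D.
Step 2:
                    D           G           X           M
  Initial    0.004871      0.2555       1.176     0.03721
  Change     0.002501     0.00125   -0.002501    -0.00125
  Equil      0.007372      0.2568       1.174     0.03596
  solve Keq expr → x = -0.00125; check Q = 3551
Then change container volume by factor 0.5 (V_new/V_old).
Step 3:
                    D           G           X           M
  Initial     0.01474      0.5135       2.348     0.07192
  Change            0           0           0           0
  Equil       0.01474      0.5135       2.348     0.07192
  solve Keq expr → x = 0; check Q = 3551

Q₀ = 58.85; Q < K (proceeds forward)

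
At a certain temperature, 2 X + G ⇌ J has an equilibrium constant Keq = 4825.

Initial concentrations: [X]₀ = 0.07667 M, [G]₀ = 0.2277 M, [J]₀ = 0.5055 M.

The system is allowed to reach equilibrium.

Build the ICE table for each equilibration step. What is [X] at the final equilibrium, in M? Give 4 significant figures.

Q₀ = 377.7 vs Keq = 4825 ⇒ Q<K, forward
Step 1:
                    X           G           J
  Initial     0.07667      0.2277      0.5055
  Change     -0.05325    -0.02663     0.02663
  Equil       0.02342      0.2011      0.5321
  solve Keq expr → x = 0.02663; check Q = 4825

[X]_eq = 0.02342 M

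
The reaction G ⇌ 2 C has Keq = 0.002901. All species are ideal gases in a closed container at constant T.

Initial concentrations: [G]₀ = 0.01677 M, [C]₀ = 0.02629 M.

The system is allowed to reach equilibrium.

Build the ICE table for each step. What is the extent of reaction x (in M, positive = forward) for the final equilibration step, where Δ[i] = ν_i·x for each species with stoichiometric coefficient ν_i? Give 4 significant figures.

Q₀ = 0.04121 vs Keq = 0.002901 ⇒ Q>K, reverse
Step 1:
                    G           C
  Initial     0.01677     0.02629
  Change     0.008836    -0.01767
  Equil       0.02561    0.008619
  solve Keq expr → x = -0.008836; check Q = 0.002901

x = -0.008836 M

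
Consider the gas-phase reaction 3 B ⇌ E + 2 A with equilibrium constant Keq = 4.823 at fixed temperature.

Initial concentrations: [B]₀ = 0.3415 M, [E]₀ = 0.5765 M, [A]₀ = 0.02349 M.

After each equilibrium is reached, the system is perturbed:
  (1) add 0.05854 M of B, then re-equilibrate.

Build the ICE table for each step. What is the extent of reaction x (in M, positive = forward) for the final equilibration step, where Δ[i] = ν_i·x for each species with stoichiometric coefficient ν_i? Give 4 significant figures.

Q₀ = 0.007987 vs Keq = 4.823 ⇒ Q<K, forward
Step 1:
                   B          E          A
  init        0.3415     0.5765    0.02349
  Δ          -0.1951    0.06504     0.1301
  eq          0.1464     0.6415     0.1536
  solve Keq expr → x = 0.06504; check Q = 4.823
Then add 0.05854 M of B.
Step 2:
                   B          E          A
  init        0.2049     0.6415     0.1536
  Δ         -0.04065    0.01355     0.0271
  eq          0.1643     0.6551     0.1807
  solve Keq expr → x = 0.01355; check Q = 4.823

x = 0.01355 M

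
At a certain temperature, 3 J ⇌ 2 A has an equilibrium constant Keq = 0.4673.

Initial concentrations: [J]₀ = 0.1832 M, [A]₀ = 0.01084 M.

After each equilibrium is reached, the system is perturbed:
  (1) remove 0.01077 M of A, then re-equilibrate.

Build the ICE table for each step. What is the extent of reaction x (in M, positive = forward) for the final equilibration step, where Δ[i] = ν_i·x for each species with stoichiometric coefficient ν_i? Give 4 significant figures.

x = 0.003425 M

Q₀ = 0.01911 vs Keq = 0.4673 ⇒ Q<K, forward
Step 1:
                   J          A
  I           0.1832    0.01084
  C         -0.03956    0.02637
  E           0.1436    0.03721
  solve Keq expr → x = 0.01319; check Q = 0.4673
Then remove 0.01077 M of A.
Step 2:
                   J          A
  I           0.1436    0.02644
  C         -0.01027   0.006849
  E           0.1334    0.03329
  solve Keq expr → x = 0.003425; check Q = 0.4673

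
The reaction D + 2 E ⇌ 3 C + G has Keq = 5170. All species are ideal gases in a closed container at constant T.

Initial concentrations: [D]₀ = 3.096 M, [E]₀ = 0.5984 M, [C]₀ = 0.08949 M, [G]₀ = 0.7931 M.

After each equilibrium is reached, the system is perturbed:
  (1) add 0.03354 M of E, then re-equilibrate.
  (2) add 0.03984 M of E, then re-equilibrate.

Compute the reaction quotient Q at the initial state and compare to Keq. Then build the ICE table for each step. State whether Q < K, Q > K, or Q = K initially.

Q₀ = 5.1270e-04 vs Keq = 5170 ⇒ Q<K, forward
Step 1:
                   D          E          C          G
  Initial      3.096     0.5984    0.08949     0.7931
  Change      -0.295    -0.5901     0.8851      0.295
  Equil        2.801    0.00834     0.9746      1.088
  solve Keq expr → x = 0.295; check Q = 5170
Then add 0.03354 M of E.
Step 2:
                   D          E          C          G
  Initial      2.801    0.04188     0.9746      1.088
  Change     -0.0164   -0.03281    0.04921     0.0164
  Equil        2.785   0.009074      1.024      1.105
  solve Keq expr → x = 0.0164; check Q = 5170
Then add 0.03984 M of E.
Step 3:
                   D          E          C          G
  Initial      2.785    0.04891      1.024      1.105
  Change    -0.01947   -0.03893     0.0584    0.01947
  Equil        2.765   0.009982      1.082      1.124
  solve Keq expr → x = 0.01947; check Q = 5170

Q₀ = 5.1270e-04; Q < K (proceeds forward)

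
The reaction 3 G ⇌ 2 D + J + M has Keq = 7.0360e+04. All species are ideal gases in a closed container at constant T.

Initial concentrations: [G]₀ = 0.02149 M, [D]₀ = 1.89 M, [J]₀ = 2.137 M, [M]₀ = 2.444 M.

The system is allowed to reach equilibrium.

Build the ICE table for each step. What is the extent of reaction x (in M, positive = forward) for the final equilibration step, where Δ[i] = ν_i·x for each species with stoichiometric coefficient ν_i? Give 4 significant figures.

Q₀ = 1.8798e+06 vs Keq = 7.0360e+04 ⇒ Q>K, reverse
Step 1:
                  G         D         J         M
  init      0.02149      1.89     2.137     2.444
  Δ         0.04186  -0.02791  -0.01395  -0.01395
  eq        0.06335     1.862     2.123      2.43
  solve Keq expr → x = -0.01395; check Q = 7.0360e+04

x = -0.01395 M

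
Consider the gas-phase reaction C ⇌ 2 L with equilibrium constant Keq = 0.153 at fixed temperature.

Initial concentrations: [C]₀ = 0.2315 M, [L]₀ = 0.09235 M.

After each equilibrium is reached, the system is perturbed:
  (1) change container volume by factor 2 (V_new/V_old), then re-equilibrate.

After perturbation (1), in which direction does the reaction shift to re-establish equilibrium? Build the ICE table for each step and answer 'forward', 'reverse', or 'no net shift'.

Q₀ = 0.03684 vs Keq = 0.153 ⇒ Q<K, forward
Step 1:
                    C           L
  init         0.2315     0.09235
  Δ          -0.03952     0.07904
  eq            0.192      0.1714
  solve Keq expr → x = 0.03952; check Q = 0.153
Then change container volume by factor 2 (V_new/V_old).
Step 2:
                    C           L
  init        0.09599     0.08569
  Δ          -0.01337     0.02674
  eq          0.08262      0.1124
  solve Keq expr → x = 0.01337; check Q = 0.153

Direction: forward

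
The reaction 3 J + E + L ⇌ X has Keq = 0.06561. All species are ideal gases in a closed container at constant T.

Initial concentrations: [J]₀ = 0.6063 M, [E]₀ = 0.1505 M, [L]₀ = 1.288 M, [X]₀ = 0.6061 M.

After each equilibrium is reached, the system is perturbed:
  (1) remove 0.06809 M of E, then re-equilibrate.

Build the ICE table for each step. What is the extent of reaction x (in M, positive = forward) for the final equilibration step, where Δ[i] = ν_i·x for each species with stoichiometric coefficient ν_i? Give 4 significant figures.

x = -0.01182 M

Q₀ = 14.03 vs Keq = 0.06561 ⇒ Q>K, reverse
Step 1:
                  J         E         L         X
  Initial    0.6063    0.1505     1.288    0.6061
  Change      1.062    0.3539    0.3539   -0.3539
  Equil       1.668    0.5044     1.642    0.2522
  solve Keq expr → x = -0.3539; check Q = 0.06561
Then remove 0.06809 M of E.
Step 2:
                  J         E         L         X
  Initial     1.668    0.4363     1.642    0.2522
  Change    0.03546   0.01182   0.01182  -0.01182
  Equil       1.703    0.4481     1.654    0.2404
  solve Keq expr → x = -0.01182; check Q = 0.06561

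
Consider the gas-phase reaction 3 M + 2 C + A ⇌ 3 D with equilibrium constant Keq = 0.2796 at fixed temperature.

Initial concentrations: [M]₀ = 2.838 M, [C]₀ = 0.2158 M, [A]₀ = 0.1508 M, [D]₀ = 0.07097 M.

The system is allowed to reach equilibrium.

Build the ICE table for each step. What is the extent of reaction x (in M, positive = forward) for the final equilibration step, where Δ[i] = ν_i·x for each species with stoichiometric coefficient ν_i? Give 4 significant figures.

x = 0.04564 M

Q₀ = 0.002227 vs Keq = 0.2796 ⇒ Q<K, forward
Step 1:
                  M         C         A         D
  init        2.838    0.2158    0.1508   0.07097
  Δ         -0.1369  -0.09128  -0.04564    0.1369
  eq          2.701    0.1245    0.1052    0.2079
  solve Keq expr → x = 0.04564; check Q = 0.2796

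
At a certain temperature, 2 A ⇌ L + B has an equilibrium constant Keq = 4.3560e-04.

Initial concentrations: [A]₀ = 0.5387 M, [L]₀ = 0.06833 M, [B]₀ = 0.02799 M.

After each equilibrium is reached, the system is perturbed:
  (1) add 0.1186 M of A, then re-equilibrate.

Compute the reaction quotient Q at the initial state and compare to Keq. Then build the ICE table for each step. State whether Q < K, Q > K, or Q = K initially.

Q₀ = 0.006591 vs Keq = 4.3560e-04 ⇒ Q>K, reverse
Step 1:
                    A           L           B
  Initial      0.5387     0.06833     0.02799
  Change       0.0491    -0.02455    -0.02455
  Equil        0.5878     0.04378    0.003438
  solve Keq expr → x = -0.02455; check Q = 4.3560e-04
Then add 0.1186 M of A.
Step 2:
                    A           L           B
  Initial      0.7064     0.04378    0.003438
  Change    -0.002686    0.001343    0.001343
  Equil        0.7037     0.04512    0.004781
  solve Keq expr → x = 0.001343; check Q = 4.3560e-04

Q₀ = 0.006591; Q > K (proceeds reverse)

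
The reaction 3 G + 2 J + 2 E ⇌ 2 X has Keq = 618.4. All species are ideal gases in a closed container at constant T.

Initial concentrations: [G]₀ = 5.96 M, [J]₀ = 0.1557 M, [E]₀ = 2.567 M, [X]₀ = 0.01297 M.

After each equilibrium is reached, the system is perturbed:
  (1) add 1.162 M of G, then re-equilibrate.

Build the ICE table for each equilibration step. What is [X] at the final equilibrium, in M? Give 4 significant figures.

[X]_eq = 0.1685 M

Q₀ = 4.9741e-06 vs Keq = 618.4 ⇒ Q<K, forward
Step 1:
                   G          J          E          X
  I             5.96     0.1557      2.567    0.01297
  C          -0.2332    -0.1555    -0.1555     0.1555
  E            5.727 2.0499e-04      2.412     0.1685
  solve Keq expr → x = 0.07775; check Q = 618.4
Then add 1.162 M of G.
Step 2:
                   G          J          E          X
  I            6.889 2.0499e-04      2.412     0.1685
  C       -7.4342e-05 -4.9561e-05 -4.9561e-05 4.9561e-05
  E            6.889 1.5542e-04      2.411     0.1685
  solve Keq expr → x = 2.4781e-05; check Q = 618.4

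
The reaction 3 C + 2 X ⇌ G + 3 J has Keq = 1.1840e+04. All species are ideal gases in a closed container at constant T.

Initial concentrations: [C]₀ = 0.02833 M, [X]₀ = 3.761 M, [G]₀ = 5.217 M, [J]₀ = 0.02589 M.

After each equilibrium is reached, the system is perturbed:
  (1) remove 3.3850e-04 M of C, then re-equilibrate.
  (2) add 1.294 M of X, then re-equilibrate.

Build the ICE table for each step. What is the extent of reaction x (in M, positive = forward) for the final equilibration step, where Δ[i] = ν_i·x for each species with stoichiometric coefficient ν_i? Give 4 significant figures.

x = 9.6228e-05 M

Q₀ = 0.2815 vs Keq = 1.1840e+04 ⇒ Q<K, forward
Step 1:
                  C         X         G         J
  I         0.02833     3.761     5.217   0.02589
  C        -0.02667  -0.01778   0.00889   0.02667
  E         0.00166     3.743     5.226   0.05256
  solve Keq expr → x = 0.00889; check Q = 1.1840e+04
Then remove 3.3850e-04 M of C.
Step 2:
                  C         X         G         J
  I        0.001321     3.743     5.226   0.05256
  C       3.2806e-04 2.1871e-04 -1.0935e-04 -3.2806e-04
  E         0.00165     3.743     5.226   0.05223
  solve Keq expr → x = -1.0935e-04; check Q = 1.1840e+04
Then add 1.294 M of X.
Step 3:
                  C         X         G         J
  I         0.00165     5.037     5.226   0.05223
  C       -2.8868e-04 -1.9246e-04 9.6228e-05 2.8868e-04
  E        0.001361     5.037     5.226   0.05252
  solve Keq expr → x = 9.6228e-05; check Q = 1.1840e+04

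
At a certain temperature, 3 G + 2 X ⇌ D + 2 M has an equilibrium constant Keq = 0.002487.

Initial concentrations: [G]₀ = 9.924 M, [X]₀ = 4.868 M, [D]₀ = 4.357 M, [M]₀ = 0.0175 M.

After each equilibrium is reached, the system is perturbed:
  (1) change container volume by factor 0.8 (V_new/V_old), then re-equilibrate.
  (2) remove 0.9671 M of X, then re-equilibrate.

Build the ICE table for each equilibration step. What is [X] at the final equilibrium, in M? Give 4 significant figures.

[X]_eq = 3.241 M

Q₀ = 5.7611e-08 vs Keq = 0.002487 ⇒ Q<K, forward
Step 1:
                  G         X         D         M
  init        9.924     4.868     4.357    0.0175
  Δ          -2.297    -1.531    0.7656     1.531
  eq          7.627     3.337     5.123     1.549
  solve Keq expr → x = 0.7656; check Q = 0.002487
Then change container volume by factor 0.8 (V_new/V_old).
Step 2:
                  G         X         D         M
  init        9.534     4.171     6.403     1.936
  Δ         -0.3299     -0.22      0.11      0.22
  eq          9.204     3.951     6.513     2.156
  solve Keq expr → x = 0.11; check Q = 0.002487
Then remove 0.9671 M of X.
Step 3:
                  G         X         D         M
  init        9.204     2.984     6.513     2.156
  Δ          0.3851    0.2567   -0.1284   -0.2567
  eq          9.589     3.241     6.385     1.899
  solve Keq expr → x = -0.1284; check Q = 0.002487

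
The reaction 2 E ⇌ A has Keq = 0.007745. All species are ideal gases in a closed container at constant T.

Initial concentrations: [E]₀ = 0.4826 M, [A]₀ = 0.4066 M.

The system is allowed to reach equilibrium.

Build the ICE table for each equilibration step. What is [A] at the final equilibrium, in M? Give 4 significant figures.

[A]_eq = 0.01251 M

Q₀ = 1.746 vs Keq = 0.007745 ⇒ Q>K, reverse
Step 1:
                    E           A
  init         0.4826      0.4066
  Δ            0.7882     -0.3941
  eq            1.271     0.01251
  solve Keq expr → x = -0.3941; check Q = 0.007745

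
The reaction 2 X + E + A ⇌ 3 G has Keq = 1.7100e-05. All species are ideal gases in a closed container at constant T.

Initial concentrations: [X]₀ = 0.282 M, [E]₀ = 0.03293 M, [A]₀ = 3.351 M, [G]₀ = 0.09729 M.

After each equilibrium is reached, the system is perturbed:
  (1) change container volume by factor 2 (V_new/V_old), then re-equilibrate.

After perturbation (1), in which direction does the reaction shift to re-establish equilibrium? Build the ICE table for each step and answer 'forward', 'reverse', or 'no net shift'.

Q₀ = 0.1049 vs Keq = 1.7100e-05 ⇒ Q>K, reverse
Step 1:
                  X         E         A         G
  I           0.282   0.03293     3.351   0.09729
  C         0.05985   0.02992   0.02992  -0.08977
  E          0.3418   0.06285     3.381  0.007516
  solve Keq expr → x = -0.02992; check Q = 1.7100e-05
Then change container volume by factor 2 (V_new/V_old).
Step 2:
                  X         E         A         G
  I          0.1709   0.03143      1.69  0.003758
  C       5.0750e-04 2.5375e-04 2.5375e-04 -7.6125e-04
  E          0.1714   0.03168     1.691  0.002997
  solve Keq expr → x = -2.5375e-04; check Q = 1.7100e-05

Direction: reverse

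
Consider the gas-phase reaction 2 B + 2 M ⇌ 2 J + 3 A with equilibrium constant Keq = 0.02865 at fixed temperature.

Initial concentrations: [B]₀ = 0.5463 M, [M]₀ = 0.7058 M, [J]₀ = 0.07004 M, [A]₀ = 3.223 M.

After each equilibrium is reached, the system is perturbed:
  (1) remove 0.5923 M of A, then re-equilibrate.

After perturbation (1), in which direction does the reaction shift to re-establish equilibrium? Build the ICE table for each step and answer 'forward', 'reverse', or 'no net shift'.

Q₀ = 1.105 vs Keq = 0.02865 ⇒ Q>K, reverse
Step 1:
                  B         M         J         A
  init       0.5463    0.7058   0.07004     3.223
  Δ         0.05607   0.05607  -0.05607  -0.08411
  eq         0.6024    0.7619   0.01397     3.139
  solve Keq expr → x = -0.02804; check Q = 0.02865
Then remove 0.5923 M of A.
Step 2:
                  B         M         J         A
  init       0.6024    0.7619   0.01397     2.547
  Δ       -0.004795 -0.004795  0.004795  0.007193
  eq         0.5976    0.7571   0.01876     2.554
  solve Keq expr → x = 0.002398; check Q = 0.02865

Direction: forward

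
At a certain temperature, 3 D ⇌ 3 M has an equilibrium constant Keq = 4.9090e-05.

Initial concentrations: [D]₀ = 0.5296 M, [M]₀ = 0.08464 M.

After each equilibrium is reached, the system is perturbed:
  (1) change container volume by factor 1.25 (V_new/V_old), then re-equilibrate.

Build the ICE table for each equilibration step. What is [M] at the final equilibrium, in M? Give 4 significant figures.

Q₀ = 0.004082 vs Keq = 4.9090e-05 ⇒ Q>K, reverse
Step 1:
                  D         M
  init       0.5296   0.08464
  Δ         0.06294  -0.06294
  eq         0.5925    0.0217
  solve Keq expr → x = -0.02098; check Q = 4.9090e-05
Then change container volume by factor 1.25 (V_new/V_old).
Step 2:
                  D         M
  init        0.474   0.01736
  Δ               0         0
  eq          0.474   0.01736
  solve Keq expr → x = 0; check Q = 4.9090e-05

[M]_eq = 0.01736 M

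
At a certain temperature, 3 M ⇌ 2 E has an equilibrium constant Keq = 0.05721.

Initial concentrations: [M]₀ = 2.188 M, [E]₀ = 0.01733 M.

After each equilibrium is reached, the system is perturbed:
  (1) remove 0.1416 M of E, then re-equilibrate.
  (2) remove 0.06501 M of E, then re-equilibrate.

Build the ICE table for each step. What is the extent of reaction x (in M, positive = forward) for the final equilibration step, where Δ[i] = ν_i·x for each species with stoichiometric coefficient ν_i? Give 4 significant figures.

x = 0.01993 M

Q₀ = 2.8672e-05 vs Keq = 0.05721 ⇒ Q<K, forward
Step 1:
                   M          E
  Initial      2.188    0.01733
  Change      -0.655     0.4367
  Equil        1.533      0.454
  solve Keq expr → x = 0.2183; check Q = 0.05721
Then remove 0.1416 M of E.
Step 2:
                   M          E
  Initial      1.533     0.3124
  Change     -0.1286    0.08571
  Equil        1.404     0.3981
  solve Keq expr → x = 0.04285; check Q = 0.05721
Then remove 0.06501 M of E.
Step 3:
                   M          E
  Initial      1.404     0.3331
  Change    -0.05979    0.03986
  Equil        1.345      0.373
  solve Keq expr → x = 0.01993; check Q = 0.05721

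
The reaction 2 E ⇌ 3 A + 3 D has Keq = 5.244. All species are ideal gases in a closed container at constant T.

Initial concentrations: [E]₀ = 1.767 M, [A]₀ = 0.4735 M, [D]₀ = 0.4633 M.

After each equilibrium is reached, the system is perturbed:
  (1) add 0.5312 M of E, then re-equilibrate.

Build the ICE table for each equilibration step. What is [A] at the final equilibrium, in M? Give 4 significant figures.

Q₀ = 0.003381 vs Keq = 5.244 ⇒ Q<K, forward
Step 1:
                  E         A         D
  I           1.767    0.4735    0.4633
  C         -0.6102    0.9153    0.9153
  E           1.157     1.389     1.379
  solve Keq expr → x = 0.3051; check Q = 5.244
Then add 0.5312 M of E.
Step 2:
                  E         A         D
  I           1.688     1.389     1.379
  C         -0.1023    0.1534    0.1534
  E           1.586     1.542     1.532
  solve Keq expr → x = 0.05113; check Q = 5.244

[A]_eq = 1.542 M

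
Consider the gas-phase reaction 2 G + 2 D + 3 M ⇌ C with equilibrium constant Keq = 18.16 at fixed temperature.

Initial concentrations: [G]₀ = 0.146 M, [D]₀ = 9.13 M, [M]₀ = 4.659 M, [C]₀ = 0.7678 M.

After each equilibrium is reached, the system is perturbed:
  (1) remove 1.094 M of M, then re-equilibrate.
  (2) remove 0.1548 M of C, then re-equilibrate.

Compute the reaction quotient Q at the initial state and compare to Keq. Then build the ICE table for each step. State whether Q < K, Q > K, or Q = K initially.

Q₀ = 0.004273; Q < K (proceeds forward)

Q₀ = 0.004273 vs Keq = 18.16 ⇒ Q<K, forward
Step 1:
                  G         D         M         C
  I           0.146      9.13     4.659    0.7678
  C         -0.1434   -0.1434   -0.2152   0.07172
  E        0.002554     8.987     4.444    0.8395
  solve Keq expr → x = 0.07172; check Q = 18.16
Then remove 1.094 M of M.
Step 2:
                  G         D         M         C
  I        0.002554     8.987      3.35    0.8395
  C        0.001343  0.001343  0.002014 -6.7134e-04
  E        0.003897     8.988     3.352    0.8389
  solve Keq expr → x = -6.7134e-04; check Q = 18.16
Then remove 0.1548 M of C.
Step 3:
                  G         D         M         C
  I        0.003897     8.988     3.352    0.6841
  C       -3.7635e-04 -3.7635e-04 -5.6452e-04 1.8817e-04
  E         0.00352     8.988     3.351    0.6842
  solve Keq expr → x = 1.8817e-04; check Q = 18.16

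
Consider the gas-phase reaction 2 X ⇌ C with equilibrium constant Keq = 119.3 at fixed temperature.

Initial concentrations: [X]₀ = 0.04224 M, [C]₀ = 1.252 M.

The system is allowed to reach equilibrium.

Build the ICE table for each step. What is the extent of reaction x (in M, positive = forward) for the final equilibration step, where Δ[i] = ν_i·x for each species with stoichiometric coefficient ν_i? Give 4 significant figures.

Q₀ = 701.7 vs Keq = 119.3 ⇒ Q>K, reverse
Step 1:
                   X          C
  Initial    0.04224      1.252
  Change     0.05899   -0.02949
  Equil       0.1012      1.223
  solve Keq expr → x = -0.02949; check Q = 119.3

x = -0.02949 M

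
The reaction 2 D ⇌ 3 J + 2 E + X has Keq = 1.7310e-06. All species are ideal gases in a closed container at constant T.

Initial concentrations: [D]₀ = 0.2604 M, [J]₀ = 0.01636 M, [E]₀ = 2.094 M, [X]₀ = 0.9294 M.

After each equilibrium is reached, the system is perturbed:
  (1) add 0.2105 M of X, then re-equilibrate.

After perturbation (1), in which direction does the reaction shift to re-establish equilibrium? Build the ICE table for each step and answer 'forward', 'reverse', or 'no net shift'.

Direction: reverse

Q₀ = 2.6316e-04 vs Keq = 1.7310e-06 ⇒ Q>K, reverse
Step 1:
                  D         J         E         X
  init       0.2604   0.01636     2.094    0.9294
  Δ        0.008808  -0.01321 -0.008808 -0.004404
  eq         0.2692  0.003148     2.085     0.925
  solve Keq expr → x = -0.004404; check Q = 1.7310e-06
Then add 0.2105 M of X.
Step 2:
                  D         J         E         X
  init       0.2692  0.003148     2.085     1.135
  Δ       1.3784e-04 -2.0676e-04 -1.3784e-04 -6.8920e-05
  eq         0.2693  0.002941     2.085     1.135
  solve Keq expr → x = -6.8920e-05; check Q = 1.7310e-06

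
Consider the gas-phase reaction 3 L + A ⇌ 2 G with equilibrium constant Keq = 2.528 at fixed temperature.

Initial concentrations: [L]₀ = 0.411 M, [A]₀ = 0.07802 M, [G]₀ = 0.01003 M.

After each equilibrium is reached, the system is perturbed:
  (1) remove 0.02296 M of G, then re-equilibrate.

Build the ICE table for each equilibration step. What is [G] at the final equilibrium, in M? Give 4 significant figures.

[G]_eq = 0.05635 M

Q₀ = 0.01857 vs Keq = 2.528 ⇒ Q<K, forward
Step 1:
                  L         A         G
  init        0.411   0.07802   0.01003
  Δ        -0.08439  -0.02813   0.05626
  eq         0.3266   0.04989   0.06629
  solve Keq expr → x = 0.02813; check Q = 2.528
Then remove 0.02296 M of G.
Step 2:
                  L         A         G
  init       0.3266   0.04989   0.04333
  Δ        -0.01953 -0.006511   0.01302
  eq         0.3071   0.04338   0.05635
  solve Keq expr → x = 0.006511; check Q = 2.528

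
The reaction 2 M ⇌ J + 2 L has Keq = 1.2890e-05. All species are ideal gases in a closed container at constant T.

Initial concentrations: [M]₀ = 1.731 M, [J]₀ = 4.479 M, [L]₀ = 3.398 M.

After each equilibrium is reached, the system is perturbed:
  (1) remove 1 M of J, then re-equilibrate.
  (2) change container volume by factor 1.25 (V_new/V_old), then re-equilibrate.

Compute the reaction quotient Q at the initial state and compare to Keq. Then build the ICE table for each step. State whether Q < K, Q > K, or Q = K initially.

Q₀ = 17.26 vs Keq = 1.2890e-05 ⇒ Q>K, reverse
Step 1:
                   M          J          L
  Initial      1.731      4.479      3.398
  Change       3.387     -1.693     -3.387
  Equil        5.118      2.786    0.01101
  solve Keq expr → x = -1.693; check Q = 1.2890e-05
Then remove 1 M of J.
Step 2:
                   M          J          L
  Initial      5.118      1.786    0.01101
  Change   -0.002729   0.001365   0.002729
  Equil        5.115      1.787    0.01374
  solve Keq expr → x = 0.001365; check Q = 1.2890e-05
Then change container volume by factor 1.25 (V_new/V_old).
Step 3:
                   M          J          L
  Initial      4.092      1.429    0.01099
  Change   -0.001291 6.4533e-04   0.001291
  Equil        4.091       1.43    0.01228
  solve Keq expr → x = 6.4533e-04; check Q = 1.2890e-05

Q₀ = 17.26; Q > K (proceeds reverse)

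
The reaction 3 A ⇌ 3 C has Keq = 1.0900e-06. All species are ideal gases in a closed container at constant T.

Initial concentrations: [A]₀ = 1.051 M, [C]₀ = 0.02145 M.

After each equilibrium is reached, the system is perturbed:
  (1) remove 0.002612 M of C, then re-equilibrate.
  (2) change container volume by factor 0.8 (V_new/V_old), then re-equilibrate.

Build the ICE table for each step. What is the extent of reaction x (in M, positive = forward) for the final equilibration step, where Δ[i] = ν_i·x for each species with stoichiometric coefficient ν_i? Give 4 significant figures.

x = 0 M

Q₀ = 8.5011e-06 vs Keq = 1.0900e-06 ⇒ Q>K, reverse
Step 1:
                  A         C
  Initial     1.051   0.02145
  Change    0.01053  -0.01053
  Equil       1.062   0.01092
  solve Keq expr → x = -0.003508; check Q = 1.0900e-06
Then remove 0.002612 M of C.
Step 2:
                  A         C
  Initial     1.062  0.008313
  Change  -0.002585  0.002585
  Equil       1.059    0.0109
  solve Keq expr → x = 8.6180e-04; check Q = 1.0900e-06
Then change container volume by factor 0.8 (V_new/V_old).
Step 3:
                  A         C
  Initial     1.324   0.01362
  Change          0         0
  Equil       1.324   0.01362
  solve Keq expr → x = 0; check Q = 1.0900e-06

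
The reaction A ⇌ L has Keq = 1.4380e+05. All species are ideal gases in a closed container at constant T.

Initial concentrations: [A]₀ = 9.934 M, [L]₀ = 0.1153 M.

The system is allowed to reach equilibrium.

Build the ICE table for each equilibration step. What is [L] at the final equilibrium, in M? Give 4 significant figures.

Q₀ = 0.01161 vs Keq = 1.4380e+05 ⇒ Q<K, forward
Step 1:
                    A           L
  Initial       9.934      0.1153
  Change       -9.934       9.934
  Equil    6.9883e-05       10.05
  solve Keq expr → x = 9.934; check Q = 1.4380e+05

[L]_eq = 10.05 M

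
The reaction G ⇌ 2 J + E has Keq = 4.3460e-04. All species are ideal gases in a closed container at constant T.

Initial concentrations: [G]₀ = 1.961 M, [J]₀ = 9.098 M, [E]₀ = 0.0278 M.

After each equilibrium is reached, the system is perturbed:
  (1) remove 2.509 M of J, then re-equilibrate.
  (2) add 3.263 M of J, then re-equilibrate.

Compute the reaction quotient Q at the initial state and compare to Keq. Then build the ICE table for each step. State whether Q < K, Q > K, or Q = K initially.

Q₀ = 1.173 vs Keq = 4.3460e-04 ⇒ Q>K, reverse
Step 1:
                   G          J          E
  I            1.961      9.098     0.0278
  C          0.02779   -0.05558   -0.02779
  E            1.989      9.042 1.0571e-05
  solve Keq expr → x = -0.02779; check Q = 4.3460e-04
Then remove 2.509 M of J.
Step 2:
                   G          J          E
  I            1.989      6.533 1.0571e-05
  C       -9.6777e-06 1.9355e-05 9.6777e-06
  E            1.989      6.533 2.0248e-05
  solve Keq expr → x = 9.6777e-06; check Q = 4.3460e-04
Then add 3.263 M of J.
Step 3:
                   G          J          E
  I            1.989      9.796 2.0248e-05
  C       1.1242e-05 -2.2484e-05 -1.1242e-05
  E            1.989      9.796 9.0063e-06
  solve Keq expr → x = -1.1242e-05; check Q = 4.3460e-04

Q₀ = 1.173; Q > K (proceeds reverse)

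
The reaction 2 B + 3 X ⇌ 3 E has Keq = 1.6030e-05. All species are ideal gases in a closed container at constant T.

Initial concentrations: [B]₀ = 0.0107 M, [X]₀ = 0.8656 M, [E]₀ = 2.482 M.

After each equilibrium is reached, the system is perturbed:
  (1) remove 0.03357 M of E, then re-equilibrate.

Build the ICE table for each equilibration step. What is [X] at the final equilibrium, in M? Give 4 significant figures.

[X]_eq = 3.205 M

Q₀ = 2.0591e+05 vs Keq = 1.6030e-05 ⇒ Q>K, reverse
Step 1:
                  B         X         E
  init       0.0107    0.8656     2.482
  Δ           1.581     2.371    -2.371
  eq          1.591     3.236    0.1112
  solve Keq expr → x = -0.7903; check Q = 1.6030e-05
Then remove 0.03357 M of E.
Step 2:
                  B         X         E
  init        1.591     3.236   0.07765
  Δ        -0.02101  -0.03152   0.03152
  eq           1.57     3.205    0.1092
  solve Keq expr → x = 0.01051; check Q = 1.6030e-05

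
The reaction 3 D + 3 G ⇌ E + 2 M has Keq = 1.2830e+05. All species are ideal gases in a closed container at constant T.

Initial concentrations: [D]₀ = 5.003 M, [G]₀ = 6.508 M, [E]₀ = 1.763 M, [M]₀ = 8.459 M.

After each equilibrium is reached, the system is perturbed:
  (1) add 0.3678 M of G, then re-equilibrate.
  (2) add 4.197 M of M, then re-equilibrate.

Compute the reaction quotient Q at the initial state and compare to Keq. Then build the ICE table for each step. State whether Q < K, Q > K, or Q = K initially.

Q₀ = 0.003655 vs Keq = 1.2830e+05 ⇒ Q<K, forward
Step 1:
                   D          G          E          M
  I            5.003      6.508      1.763      8.459
  C           -4.907     -4.907      1.636      3.271
  E          0.09612      1.601      3.399      11.73
  solve Keq expr → x = 1.636; check Q = 1.2830e+05
Then add 0.3678 M of G.
Step 2:
                   D          G          E          M
  I          0.09612      1.969      3.399      11.73
  C         -0.01717   -0.01717   0.005724    0.01145
  E          0.07895      1.952      3.404      11.74
  solve Keq expr → x = 0.005724; check Q = 1.2830e+05
Then add 4.197 M of M.
Step 3:
                   D          G          E          M
  I          0.07895      1.952      3.404      15.94
  C          0.01691    0.01691  -0.005637   -0.01127
  E          0.09586      1.969      3.399      15.93
  solve Keq expr → x = -0.005637; check Q = 1.2830e+05

Q₀ = 0.003655; Q < K (proceeds forward)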